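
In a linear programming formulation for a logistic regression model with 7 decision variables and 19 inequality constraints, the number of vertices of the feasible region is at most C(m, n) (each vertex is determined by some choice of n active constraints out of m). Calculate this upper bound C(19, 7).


Each vertex corresponds to some choice of n active constraints out of m, so the number of vertices is at most C(m, n) = m! / (n!(m-n)!).
m = 19, n = 7
Numerator: 19 * 18 * 17 * 16 * 15 * 14 * 13
Denominator: 7! = 5040
C(19, 7) = 50388


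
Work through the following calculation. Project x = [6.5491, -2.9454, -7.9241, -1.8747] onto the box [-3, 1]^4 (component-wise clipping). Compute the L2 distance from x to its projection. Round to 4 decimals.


Project each component onto [-3, 1].
clip(6.5491) = 1.0, clip(-2.9454) = -2.9454, clip(-7.9241) = -3.0, clip(-1.8747) = -1.8747
Projection = [1.0, -2.9454, -3.0, -1.8747]
Squared diffs: [30.7925, 0.0, 24.2468, 0.0]
Distance = sqrt(55.0393) = 7.4188


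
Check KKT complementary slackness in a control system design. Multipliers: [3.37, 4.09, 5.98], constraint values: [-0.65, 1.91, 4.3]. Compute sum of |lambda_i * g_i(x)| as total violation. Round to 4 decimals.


KKT complementary slackness check:
lambda_1 * g_1 = 3.37 * -0.65 = -2.1905
lambda_2 * g_2 = 4.09 * 1.91 = 7.8119
lambda_3 * g_3 = 5.98 * 4.3 = 25.714
Total violation = 2.1905 + 7.8119 + 25.714 = 35.7164


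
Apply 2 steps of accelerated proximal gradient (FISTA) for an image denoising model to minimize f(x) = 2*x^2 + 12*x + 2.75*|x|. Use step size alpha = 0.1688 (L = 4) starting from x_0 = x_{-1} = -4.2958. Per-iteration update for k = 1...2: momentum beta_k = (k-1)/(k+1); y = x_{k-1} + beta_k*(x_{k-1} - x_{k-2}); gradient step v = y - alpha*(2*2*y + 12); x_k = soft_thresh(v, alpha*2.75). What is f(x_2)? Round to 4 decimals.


FISTA on f(x) = 2*x^2 + 12*x + 2.75*|x|
L = 4, alpha = 0.1688
Iteration 1: beta = 0.0, y = -4.2958 + 0.0*(-4.2958 + 4.2958) = -4.2958
  grad(y) = -5.1832, v = y - alpha*grad = -3.4209
  prox(v) = soft_thresh(-3.4209, 0.4642) = -2.9567
Iteration 2: beta = 0.3333, y = -2.9567 + 0.3333*(-2.9567 + 4.2958) = -2.5103
  grad(y) = 1.9588, v = y - alpha*grad = -2.8409
  prox(v) = soft_thresh(-2.8409, 0.4642) = -2.3767
f(x_2) = 2*(-2.3767)^2 + 12*(-2.3767) + 2.75*|-2.3767| = -10.6871


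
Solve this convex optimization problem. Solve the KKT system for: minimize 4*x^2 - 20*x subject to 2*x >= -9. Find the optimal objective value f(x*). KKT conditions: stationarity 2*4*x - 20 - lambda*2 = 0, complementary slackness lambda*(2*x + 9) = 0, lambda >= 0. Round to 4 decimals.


Step 1: Try lambda = 0 (constraint inactive).
Stationarity: 2*4*x - 20 = 0
x* = 20/(2*4) = 2.5
Check constraint: 2*2.5 = 5.0 >= -9 -- satisfied.
Step 2: Compute optimal value.
f(x*) = 4*2.5^2 - 20*2.5 = -25.0


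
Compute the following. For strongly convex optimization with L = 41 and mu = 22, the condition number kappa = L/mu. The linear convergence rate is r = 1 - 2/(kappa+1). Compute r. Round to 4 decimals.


Step 1: Compute the condition number.
kappa = L/mu = 41/22 = 1.8636
Step 2: Compute the convergence rate.
r = 1 - 2/(kappa + 1) = 1 - 2*mu/(L + mu) = (L - mu)/(L + mu) = 19/63 = 0.3016


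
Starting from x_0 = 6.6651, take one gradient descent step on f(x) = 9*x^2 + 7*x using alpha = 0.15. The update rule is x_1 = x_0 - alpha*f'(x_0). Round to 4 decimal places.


We compute the gradient at x_0 and apply the update.
f'(x) = 18*x + 7
f'(6.6651) = 18*6.6651 + 7 = 126.9718
x_1 = 6.6651 - 0.15*126.9718 = -12.3807


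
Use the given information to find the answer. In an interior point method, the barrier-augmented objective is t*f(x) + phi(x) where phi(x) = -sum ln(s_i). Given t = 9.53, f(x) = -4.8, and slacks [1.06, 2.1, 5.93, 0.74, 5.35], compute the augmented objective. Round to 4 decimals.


Step 1: Compute log-barrier.
ln values: [0.0583, 0.7419, 1.78, -0.3011, 1.6771]
phi = -(0.0583 + 0.7419 + 1.78 - 0.3011 + 1.6771) = -3.9562
Step 2: Compute augmented objective.
t*f(x) = 9.53*-4.8 = -45.744
Total = -45.744 - 3.9562 = -49.7002


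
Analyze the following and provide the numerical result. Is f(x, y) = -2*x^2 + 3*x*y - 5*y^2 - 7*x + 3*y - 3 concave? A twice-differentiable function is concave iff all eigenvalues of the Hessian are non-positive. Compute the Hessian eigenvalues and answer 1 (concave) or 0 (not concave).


The Hessian of f(x,y) = -2*x^2 + 3*x*y - 5*y^2 - 7*x + 3*y - 3 is:
H = [[-4, 3], [3, -10]]
Trace = -4 - 10 = -14
Determinant = -4*-10 - (3)^2 = 31
Discriminant = (-14)^2 - 4*31 = 72.0
Eigenvalues: lambda_1 = -11.2426, lambda_2 = -2.7574
The function is concave.

1


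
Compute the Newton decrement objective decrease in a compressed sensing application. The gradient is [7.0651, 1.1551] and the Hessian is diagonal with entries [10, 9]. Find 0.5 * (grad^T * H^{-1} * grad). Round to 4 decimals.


Step 1: H is diagonal, so H^(-1) * g = [0.7065, 0.1283].
Step 2: g^T H^(-1) g = sum_i g_i^2 / H_ii
  = (7.0651)^2/10 + (1.1551)^2/9
  = 4.9916 + 0.1483 = 5.1398
Step 3: Objective decrease = 0.5 * g^T H^(-1) g = 2.5699


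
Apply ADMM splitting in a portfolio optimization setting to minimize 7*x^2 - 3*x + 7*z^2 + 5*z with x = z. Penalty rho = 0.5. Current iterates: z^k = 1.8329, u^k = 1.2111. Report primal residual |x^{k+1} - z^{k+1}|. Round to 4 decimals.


ADMM iteration with rho = 0.5, z^k = 1.8329, u^k = 1.2111
Step 1: x-update.
Minimize 7*x^2 - 3*x + (0.5/2)*(x - 1.8329 + 1.2111)^2
FOC: (2*7 + 0.5)*x = 3 + 0.5*(1.8329 - 1.2111)
x^{k+1} = 0.2283
Step 2: z-update.
Minimize 7*z^2 + 5*z + (0.5/2)*(0.2283 - z + 1.2111)^2
FOC: (2*7 + 0.5)*z = -5 + 0.5*(0.2283 + 1.2111)
z^{k+1} = -0.2952
Step 3: u-update.
u^{k+1} = 1.2111 + 0.2283 + 0.2952 = 1.7346
Step 4: Primal residual = |0.2283 + 0.2952| = 0.5235


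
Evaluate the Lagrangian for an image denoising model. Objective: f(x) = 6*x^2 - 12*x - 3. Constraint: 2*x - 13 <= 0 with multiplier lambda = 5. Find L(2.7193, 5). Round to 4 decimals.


Step 1: Evaluate f(x).
f(2.7193) = 6*2.7193^2 - 12*2.7193 - 3 = 8.736
Step 2: Evaluate g(x).
g(2.7193) = 2*2.7193 - 13 = -7.5614
Step 3: Compute Lagrangian.
L = 8.736 + 5*-7.5614 = -29.071


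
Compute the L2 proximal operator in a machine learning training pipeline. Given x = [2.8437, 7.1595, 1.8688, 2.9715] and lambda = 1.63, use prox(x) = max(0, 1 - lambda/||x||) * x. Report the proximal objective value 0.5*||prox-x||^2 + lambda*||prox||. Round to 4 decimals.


Step 1: Compute ||x||.
||x|| = 8.4657
Step 2: Compute scaling factor.
scale = max(0, 1 - 1.63/8.4657) = 0.8075
Step 3: prox(x) = [2.2962, 5.781, 1.509, 2.3994]
||prox(x)|| = 6.8357
Step 4: Proximal objective.
0.5*||prox-x||^2 = 1.3285
lambda*||prox|| = 11.1422
Total = 12.4706


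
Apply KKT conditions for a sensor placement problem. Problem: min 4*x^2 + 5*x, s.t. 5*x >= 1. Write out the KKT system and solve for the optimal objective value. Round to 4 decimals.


Step 1: Try lambda = 0 (constraint inactive).
x_unc = -5/(2*4) = -0.625
Check: 5*-0.625 = -3.125 < 1 -- violated!
Step 2: Constraint must be active: 5*x = 1
x* = 1/5 = 0.2
lambda = (2*4*0.2 + 5)/5 = 1.32
Step 3: Compute optimal value.
f(x*) = 4*0.2^2 + 5*0.2 = 1.16


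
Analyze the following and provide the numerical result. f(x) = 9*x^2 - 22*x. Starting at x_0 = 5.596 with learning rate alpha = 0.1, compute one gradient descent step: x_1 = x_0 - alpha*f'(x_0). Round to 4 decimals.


We compute the gradient at x_0 and apply the update.
f'(x) = 18*x - 22
f'(5.596) = 18*5.596 - 22 = 78.728
x_1 = 5.596 - 0.1*78.728 = -2.2768


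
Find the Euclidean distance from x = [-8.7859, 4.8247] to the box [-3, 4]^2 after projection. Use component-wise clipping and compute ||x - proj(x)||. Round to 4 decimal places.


Project each component onto [-3, 4].
clip(-8.7859) = -3.0, clip(4.8247) = 4.0
Projection = [-3.0, 4.0]
Squared diffs: [33.4766, 0.6801]
Distance = sqrt(34.1567) = 5.8444


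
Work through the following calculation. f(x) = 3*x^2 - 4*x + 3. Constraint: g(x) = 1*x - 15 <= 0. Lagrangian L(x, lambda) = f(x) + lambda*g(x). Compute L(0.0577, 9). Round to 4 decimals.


Step 1: Evaluate f(x).
f(0.0577) = 3*0.0577^2 - 4*0.0577 + 3 = 2.7792
Step 2: Evaluate g(x).
g(0.0577) = 1*0.0577 - 15 = -14.9423
Step 3: Compute Lagrangian.
L = 2.7792 + 9*-14.9423 = -131.7015


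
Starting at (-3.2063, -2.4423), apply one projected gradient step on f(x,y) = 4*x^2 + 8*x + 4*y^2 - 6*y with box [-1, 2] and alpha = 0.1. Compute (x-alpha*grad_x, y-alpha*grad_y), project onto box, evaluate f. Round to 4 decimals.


Step 1: Compute gradient at (-3.2063, -2.4423).
grad_x = 2*4*-3.2063 + 8 = -17.6504
grad_y = 2*4*-2.4423 - 6 = -25.5384
Step 2: Gradient step.
x_raw = -3.2063 - 0.1*-17.6504 = -1.4413
y_raw = -2.4423 - 0.1*-25.5384 = 0.1115
Step 3: Project onto [-1, 2].
x_proj = clip(-1.4413) = -1.0
y_proj = clip(0.1115) = 0.1115
Step 4: Evaluate f.
f(-1.0, 0.1115) = -4.6195


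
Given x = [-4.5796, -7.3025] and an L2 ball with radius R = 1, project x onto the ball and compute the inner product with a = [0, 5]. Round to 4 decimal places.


Step 1: Compute ||x|| (intermediates to 6 decimals).
||x|| = sqrt((-4.5796)^2 + (-7.3025)^2) = 8.619701
Step 2: Project.
Since ||x|| > R, scale = R/||x|| = 1/8.619701 = 0.116013, proj(x) = scale * x
proj(x) = [-0.531293, -0.847185]
Step 3: Dot product.
a^T * proj(x) = 0*(-0.531293) + 5*(-0.847185) = -4.2359


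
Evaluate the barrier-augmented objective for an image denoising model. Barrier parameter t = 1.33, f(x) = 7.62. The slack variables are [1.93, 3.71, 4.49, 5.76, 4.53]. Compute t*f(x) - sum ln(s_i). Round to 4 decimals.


Step 1: Compute log-barrier.
ln values: [0.6575, 1.311, 1.5019, 1.7509, 1.5107]
phi = -(0.6575 + 1.311 + 1.5019 + 1.7509 + 1.5107) = -6.7321
Step 2: Compute augmented objective.
t*f(x) = 1.33*7.62 = 10.1346
Total = 10.1346 - 6.7321 = 3.4025


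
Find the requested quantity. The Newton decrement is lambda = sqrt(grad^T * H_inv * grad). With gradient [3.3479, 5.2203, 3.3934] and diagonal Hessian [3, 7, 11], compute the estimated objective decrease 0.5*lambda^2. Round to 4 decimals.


Step 1: H is diagonal, so H^(-1) * g = [1.116, 0.7458, 0.3085].
Step 2: g^T H^(-1) g = sum_i g_i^2 / H_ii
  = (3.3479)^2/3 + (5.2203)^2/7 + (3.3934)^2/11
  = 3.7361 + 3.8931 + 1.0468 = 8.6761
Step 3: Objective decrease = 0.5 * g^T H^(-1) g = 4.338


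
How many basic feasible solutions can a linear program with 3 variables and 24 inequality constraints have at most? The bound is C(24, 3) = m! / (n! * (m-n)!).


Each vertex corresponds to some choice of n active constraints out of m, so the number of vertices is at most C(m, n) = m! / (n!(m-n)!).
m = 24, n = 3
Numerator: 24 * 23 * 22
Denominator: 3! = 6
C(24, 3) = 2024


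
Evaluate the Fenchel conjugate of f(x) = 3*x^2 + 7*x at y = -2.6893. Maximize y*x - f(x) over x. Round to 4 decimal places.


f*(y) = sup_x {y*x - a*x^2 - b*x} = sup_x {(y-b)*x - a*x^2}
FOC: (y - b) - 2a*x = 0 => x* = (y - b)/(2a)
x* = (-2.6893 - 7)/(2*3) = -1.6149
f*(-2.6893) = (y-b)^2/(4a) = (-2.6893 - 7)^2/(4*3)
= 93.8825/12 = 7.8235


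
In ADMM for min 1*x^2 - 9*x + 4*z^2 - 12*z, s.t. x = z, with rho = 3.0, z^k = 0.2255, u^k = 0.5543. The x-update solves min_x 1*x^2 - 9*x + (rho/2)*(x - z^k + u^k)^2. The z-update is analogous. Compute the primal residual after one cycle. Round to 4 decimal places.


ADMM iteration with rho = 3.0, z^k = 0.2255, u^k = 0.5543
Step 1: x-update.
Minimize 1*x^2 - 9*x + (3.0/2)*(x - 0.2255 + 0.5543)^2
FOC: (2*1 + 3.0)*x = 9 + 3.0*(0.2255 - 0.5543)
x^{k+1} = 1.6027
Step 2: z-update.
Minimize 4*z^2 - 12*z + (3.0/2)*(1.6027 - z + 0.5543)^2
FOC: (2*4 + 3.0)*z = 12 + 3.0*(1.6027 + 0.5543)
z^{k+1} = 1.6792
Step 3: u-update.
u^{k+1} = 0.5543 + 1.6027 - 1.6792 = 0.4778
Step 4: Primal residual = |1.6027 - 1.6792| = 0.0765


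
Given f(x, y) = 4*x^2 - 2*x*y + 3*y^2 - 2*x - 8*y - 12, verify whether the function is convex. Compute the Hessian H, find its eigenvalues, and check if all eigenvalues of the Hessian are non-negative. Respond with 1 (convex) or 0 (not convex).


The Hessian of f(x,y) = 4*x^2 - 2*x*y + 3*y^2 - 2*x - 8*y - 12 is:
H = [[8, -2], [-2, 6]]
Trace = 8 + 6 = 14
Determinant = 8*6 - (-2)^2 = 44
Discriminant = (14)^2 - 4*44 = 20.0
Eigenvalues: lambda_1 = 4.7639, lambda_2 = 9.2361
The function is convex.

1


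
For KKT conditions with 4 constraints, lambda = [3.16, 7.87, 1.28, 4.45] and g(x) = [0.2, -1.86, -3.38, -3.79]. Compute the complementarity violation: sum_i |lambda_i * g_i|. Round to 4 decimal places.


KKT complementary slackness check:
lambda_1 * g_1 = 3.16 * 0.2 = 0.632
lambda_2 * g_2 = 7.87 * -1.86 = -14.6382
lambda_3 * g_3 = 1.28 * -3.38 = -4.3264
lambda_4 * g_4 = 4.45 * -3.79 = -16.8655
Total violation = 0.632 + 14.6382 + 4.3264 + 16.8655 = 36.4621


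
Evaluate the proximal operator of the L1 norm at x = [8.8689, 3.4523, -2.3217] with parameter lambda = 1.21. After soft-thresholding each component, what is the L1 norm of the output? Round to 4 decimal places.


Soft-thresholding with lambda = 1.21:
prox(8.8689) = sign(8.8689)*max(|8.8689| - 1.21, 0) = 7.6589
prox(3.4523) = sign(3.4523)*max(|3.4523| - 1.21, 0) = 2.2423
prox(-2.3217) = sign(-2.3217)*max(|-2.3217| - 1.21, 0) = -1.1117
prox(x) = [7.6589, 2.2423, -1.1117]
||prox(x)||_1 = 7.6589 + 2.2423 + 1.1117 = 11.0129


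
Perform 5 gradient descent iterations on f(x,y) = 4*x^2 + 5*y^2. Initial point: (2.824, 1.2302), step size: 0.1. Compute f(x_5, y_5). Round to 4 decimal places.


Gradient descent on f(x,y) = 4*x^2 + 5*y^2.
Starting point: (2.824, 1.2302), alpha = 0.1
Step 1: grad_x = 2*4*2.824 = 22.592, grad_y = 2*5*1.2302 = 12.302
  x_1 = 2.824 - 0.1*22.592 = 0.5648
  y_1 = 1.2302 - 0.1*12.302 = 0.0
Step 2: grad_x = 2*4*0.5648 = 4.5184, grad_y = 2*5*0.0 = 0.0
  x_2 = 0.5648 - 0.1*4.5184 = 0.113
  y_2 = 0.0 - 0.1*0.0 = 0.0
Step 3: grad_x = 2*4*0.113 = 0.9037, grad_y = 2*5*0.0 = 0.0
  x_3 = 0.113 - 0.1*0.9037 = 0.0226
  y_3 = 0.0 - 0.1*0.0 = 0.0
Step 4: grad_x = 2*4*0.0226 = 0.1807, grad_y = 2*5*0.0 = 0.0
  x_4 = 0.0226 - 0.1*0.1807 = 0.0045
  y_4 = 0.0 - 0.1*0.0 = 0.0
Step 5: grad_x = 2*4*0.0045 = 0.0361, grad_y = 2*5*0.0 = 0.0
  x_5 = 0.0045 - 0.1*0.0361 = 0.0009
  y_5 = 0.0 - 0.1*0.0 = 0.0
f(0.0009, 0.0) = 4*0.0009^2 + 5*0.0^2 = 0.0


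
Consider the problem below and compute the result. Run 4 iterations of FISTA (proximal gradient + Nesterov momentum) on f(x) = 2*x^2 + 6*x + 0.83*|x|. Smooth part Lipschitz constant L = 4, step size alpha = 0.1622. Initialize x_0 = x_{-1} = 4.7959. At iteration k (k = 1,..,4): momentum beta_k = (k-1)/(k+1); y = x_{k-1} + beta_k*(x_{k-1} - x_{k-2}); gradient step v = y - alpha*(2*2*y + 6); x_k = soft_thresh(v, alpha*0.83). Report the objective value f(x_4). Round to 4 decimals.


FISTA on f(x) = 2*x^2 + 6*x + 0.83*|x|
L = 4, alpha = 0.1622
Iteration 1: beta = 0.0, y = 4.7959 + 0.0*(4.7959 - 4.7959) = 4.7959
  grad(y) = 25.1836, v = y - alpha*grad = 0.7111
  prox(v) = soft_thresh(0.7111, 0.1346) = 0.5765
Iteration 2: beta = 0.3333, y = 0.5765 + 0.3333*(0.5765 - 4.7959) = -0.83
  grad(y) = 2.6801, v = y - alpha*grad = -1.2647
  prox(v) = soft_thresh(-1.2647, 0.1346) = -1.1301
Iteration 3: beta = 0.5, y = -1.1301 + 0.5*(-1.1301 - 0.5765) = -1.9833
  grad(y) = -1.9334, v = y - alpha*grad = -1.6697
  prox(v) = soft_thresh(-1.6697, 0.1346) = -1.5351
Iteration 4: beta = 0.6, y = -1.5351 + 0.6*(-1.5351 + 1.1301) = -1.7782
  grad(y) = -1.1126, v = y - alpha*grad = -1.5977
  prox(v) = soft_thresh(-1.5977, 0.1346) = -1.4631
f(x_4) = 2*(-1.4631)^2 + 6*(-1.4631) + 0.83*|-1.4631| = -3.2829


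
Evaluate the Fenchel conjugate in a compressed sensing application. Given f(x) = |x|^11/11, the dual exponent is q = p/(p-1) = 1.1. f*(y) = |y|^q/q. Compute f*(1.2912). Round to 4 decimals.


The conjugate exponent q satisfies 1/p + 1/q = 1.
p = 11, so q = 11/(11 - 1) = 1.1
|y|^q = 1.2912^1.1 = 1.3246
f*(1.2912) = 1.3246 / 1.1 = 1.2042


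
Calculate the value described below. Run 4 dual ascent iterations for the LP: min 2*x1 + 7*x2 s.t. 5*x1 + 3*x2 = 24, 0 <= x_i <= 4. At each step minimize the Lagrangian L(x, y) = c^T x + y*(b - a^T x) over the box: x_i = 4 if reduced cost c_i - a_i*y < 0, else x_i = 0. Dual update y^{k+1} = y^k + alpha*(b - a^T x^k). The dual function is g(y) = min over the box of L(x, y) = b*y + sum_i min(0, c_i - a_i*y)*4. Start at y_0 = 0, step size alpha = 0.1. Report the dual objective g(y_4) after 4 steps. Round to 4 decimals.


Dual ascent for LP: min 2*x1 + 7*x2, 5*x1 + 3*x2 = 24, 0 <= x_i <= 4
Step 1: y^k = 0.0, reduced costs: (2.0, 7.0)
  x^k = (0.0, 0.0), subgradient = b - a^T x = 24.0
  y^{k+1} = 0.0 + 0.1*24.0 = 2.4
Step 2: y^k = 2.4, reduced costs: (-10.0, -0.2)
  x^k = (4.0, 4.0), subgradient = b - a^T x = -8.0
  y^{k+1} = 2.4 + 0.1*-8.0 = 1.6
Step 3: y^k = 1.6, reduced costs: (-6.0, 2.2)
  x^k = (4.0, 0.0), subgradient = b - a^T x = 4.0
  y^{k+1} = 1.6 + 0.1*4.0 = 2.0
Step 4: y^k = 2.0, reduced costs: (-8.0, 1.0)
  x^k = (4.0, 0.0), subgradient = b - a^T x = 4.0
  y^{k+1} = 2.0 + 0.1*4.0 = 2.4
Dual objective at y_4 = 2.4: reduced costs (-10.0, -0.2), box minimizer x = (4.0, 4.0)
g(y_4) = b*y + (c1 - a1*y)*x1 + (c2 - a2*y)*x2 = 24*2.4 + (-10.0)*4.0 + (-0.2)*4.0 = 57.6 - 40.0 - 0.8 = 16.8


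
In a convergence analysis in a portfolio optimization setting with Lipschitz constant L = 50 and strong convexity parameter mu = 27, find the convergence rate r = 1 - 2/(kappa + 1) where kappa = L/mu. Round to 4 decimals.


Step 1: Compute the condition number.
kappa = L/mu = 50/27 = 1.8519
Step 2: Compute the convergence rate.
r = 1 - 2/(kappa + 1) = 1 - 2*mu/(L + mu) = (L - mu)/(L + mu) = 23/77 = 0.2987


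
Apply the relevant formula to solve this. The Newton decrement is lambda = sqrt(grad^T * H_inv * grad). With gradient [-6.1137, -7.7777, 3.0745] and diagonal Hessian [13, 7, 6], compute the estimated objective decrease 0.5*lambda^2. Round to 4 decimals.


Step 1: H is diagonal, so H^(-1) * g = [-0.4703, -1.1111, 0.5124].
Step 2: g^T H^(-1) g = sum_i g_i^2 / H_ii
  = (-6.1137)^2/13 + (-7.7777)^2/7 + (3.0745)^2/6
  = 2.8752 + 8.6418 + 1.5754 = 13.0924
Step 3: Objective decrease = 0.5 * g^T H^(-1) g = 6.5462


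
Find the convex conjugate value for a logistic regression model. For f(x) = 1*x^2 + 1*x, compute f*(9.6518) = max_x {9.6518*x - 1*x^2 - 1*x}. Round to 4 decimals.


f*(y) = sup_x {y*x - a*x^2 - b*x} = sup_x {(y-b)*x - a*x^2}
FOC: (y - b) - 2a*x = 0 => x* = (y - b)/(2a)
x* = (9.6518 - 1)/(2*1) = 4.3259
f*(9.6518) = (y-b)^2/(4a) = (9.6518 - 1)^2/(4*1)
= 74.8536/4 = 18.7134


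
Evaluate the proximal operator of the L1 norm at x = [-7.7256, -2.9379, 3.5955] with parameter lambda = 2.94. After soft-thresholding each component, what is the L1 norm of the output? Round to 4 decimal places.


Soft-thresholding with lambda = 2.94:
prox(-7.7256) = sign(-7.7256)*max(|-7.7256| - 2.94, 0) = -4.7856
prox(-2.9379) = sign(-2.9379)*max(|-2.9379| - 2.94, 0) = 0.0
prox(3.5955) = sign(3.5955)*max(|3.5955| - 2.94, 0) = 0.6555
prox(x) = [-4.7856, 0.0, 0.6555]
||prox(x)||_1 = 4.7856 + 0.0 + 0.6555 = 5.4411


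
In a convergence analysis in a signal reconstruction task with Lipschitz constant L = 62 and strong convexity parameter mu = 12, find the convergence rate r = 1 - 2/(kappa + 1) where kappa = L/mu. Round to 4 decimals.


Step 1: Compute the condition number.
kappa = L/mu = 62/12 = 5.1667
Step 2: Compute the convergence rate.
r = 1 - 2/(kappa + 1) = 1 - 2*mu/(L + mu) = (L - mu)/(L + mu) = 50/74 = 0.6757


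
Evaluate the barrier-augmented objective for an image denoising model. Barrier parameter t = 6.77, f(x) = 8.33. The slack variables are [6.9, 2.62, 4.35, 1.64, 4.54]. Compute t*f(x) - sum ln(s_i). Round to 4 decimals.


Step 1: Compute log-barrier.
ln values: [1.9315, 0.9632, 1.4702, 0.4947, 1.5129]
phi = -(1.9315 + 0.9632 + 1.4702 + 0.4947 + 1.5129) = -6.3725
Step 2: Compute augmented objective.
t*f(x) = 6.77*8.33 = 56.3941
Total = 56.3941 - 6.3725 = 50.0216


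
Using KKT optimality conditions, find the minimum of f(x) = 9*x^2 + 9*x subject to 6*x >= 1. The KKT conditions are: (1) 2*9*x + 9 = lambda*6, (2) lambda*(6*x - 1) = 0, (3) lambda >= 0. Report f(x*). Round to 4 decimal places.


Step 1: Try lambda = 0 (constraint inactive).
x_unc = -9/(2*9) = -0.5
Check: 6*-0.5 = -3.0 < 1 -- violated!
Step 2: Constraint must be active: 6*x = 1
x* = 1/6 = 0.1667 (rounded; the exact value 1/6 is used below)
lambda = (2*9*(1/6) + 9)/6 = 2.0
Step 3: Compute optimal value.
f(x*) = 9*(1/6)^2 + 9*(1/6) = 1.75


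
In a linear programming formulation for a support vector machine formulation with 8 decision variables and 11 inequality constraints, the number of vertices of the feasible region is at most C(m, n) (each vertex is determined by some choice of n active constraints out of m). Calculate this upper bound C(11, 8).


Each vertex corresponds to some choice of n active constraints out of m, so the number of vertices is at most C(m, n) = m! / (n!(m-n)!).
m = 11, n = 8
Numerator: 11 * 10 * 9 * 8 * 7 * 6 * 5 * 4
Denominator: 8! = 40320
C(11, 8) = 165


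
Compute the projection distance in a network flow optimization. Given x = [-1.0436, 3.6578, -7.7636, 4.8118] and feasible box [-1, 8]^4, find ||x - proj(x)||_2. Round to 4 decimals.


Project each component onto [-1, 8].
clip(-1.0436) = -1.0, clip(3.6578) = 3.6578, clip(-7.7636) = -1.0, clip(4.8118) = 4.8118
Projection = [-1.0, 3.6578, -1.0, 4.8118]
Squared diffs: [0.0019, 0.0, 45.7463, 0.0]
Distance = sqrt(45.7482) = 6.7637


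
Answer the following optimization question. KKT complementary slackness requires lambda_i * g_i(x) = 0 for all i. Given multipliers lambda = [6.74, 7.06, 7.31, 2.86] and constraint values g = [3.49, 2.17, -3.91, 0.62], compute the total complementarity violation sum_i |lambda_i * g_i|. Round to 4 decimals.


KKT complementary slackness check:
lambda_1 * g_1 = 6.74 * 3.49 = 23.5226
lambda_2 * g_2 = 7.06 * 2.17 = 15.3202
lambda_3 * g_3 = 7.31 * -3.91 = -28.5821
lambda_4 * g_4 = 2.86 * 0.62 = 1.7732
Total violation = 23.5226 + 15.3202 + 28.5821 + 1.7732 = 69.1981


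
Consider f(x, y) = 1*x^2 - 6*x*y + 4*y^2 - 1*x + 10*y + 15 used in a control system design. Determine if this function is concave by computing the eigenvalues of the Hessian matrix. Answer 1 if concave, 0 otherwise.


The Hessian of f(x,y) = 1*x^2 - 6*x*y + 4*y^2 - 1*x + 10*y + 15 is:
H = [[2, -6], [-6, 8]]
Trace = 2 + 8 = 10
Determinant = 2*8 - (-6)^2 = -20
Discriminant = (10)^2 - 4*-20 = 180.0
Eigenvalues: lambda_1 = -1.7082, lambda_2 = 11.7082
The function is not concave.

0


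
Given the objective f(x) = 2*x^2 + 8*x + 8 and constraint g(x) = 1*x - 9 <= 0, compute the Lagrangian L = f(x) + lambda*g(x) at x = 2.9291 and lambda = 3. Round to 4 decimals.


Step 1: Evaluate f(x).
f(2.9291) = 2*2.9291^2 + 8*2.9291 + 8 = 48.5921
Step 2: Evaluate g(x).
g(2.9291) = 1*2.9291 - 9 = -6.0709
Step 3: Compute Lagrangian.
L = 48.5921 + 3*-6.0709 = 30.3794


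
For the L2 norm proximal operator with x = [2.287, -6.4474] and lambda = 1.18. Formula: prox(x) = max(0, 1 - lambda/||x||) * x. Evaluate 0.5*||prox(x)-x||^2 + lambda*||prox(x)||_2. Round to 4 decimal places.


Step 1: Compute ||x||.
||x|| = 6.841
Step 2: Compute scaling factor.
scale = max(0, 1 - 1.18/6.841) = 0.8275
Step 3: prox(x) = [1.8925, -5.3353]
||prox(x)|| = 5.661
Step 4: Proximal objective.
0.5*||prox-x||^2 = 0.6962
lambda*||prox|| = 6.68
Total = 7.3762


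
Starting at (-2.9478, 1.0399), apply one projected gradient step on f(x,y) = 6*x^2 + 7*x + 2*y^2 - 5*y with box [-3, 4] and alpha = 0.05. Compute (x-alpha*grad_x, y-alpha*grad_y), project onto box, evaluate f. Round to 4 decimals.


Step 1: Compute gradient at (-2.9478, 1.0399).
grad_x = 2*6*-2.9478 + 7 = -28.3736
grad_y = 2*2*1.0399 - 5 = -0.8404
Step 2: Gradient step.
x_raw = -2.9478 - 0.05*-28.3736 = -1.5291
y_raw = 1.0399 - 0.05*-0.8404 = 1.0819
Step 3: Project onto [-3, 4].
x_proj = clip(-1.5291) = -1.5291
y_proj = clip(1.0819) = 1.0819
Step 4: Evaluate f.
f(-1.5291, 1.0819) = 0.2569


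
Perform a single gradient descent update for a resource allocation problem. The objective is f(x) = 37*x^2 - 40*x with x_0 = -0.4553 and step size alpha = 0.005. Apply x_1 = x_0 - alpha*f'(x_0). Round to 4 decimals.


We compute the gradient at x_0 and apply the update.
f'(x) = 74*x - 40
f'(-0.4553) = 74*-0.4553 - 40 = -73.6922
x_1 = -0.4553 - 0.005*-73.6922 = -0.0868


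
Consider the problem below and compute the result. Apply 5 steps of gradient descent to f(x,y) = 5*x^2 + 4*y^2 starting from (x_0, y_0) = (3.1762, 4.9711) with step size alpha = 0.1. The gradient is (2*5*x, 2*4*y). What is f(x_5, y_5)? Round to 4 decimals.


Gradient descent on f(x,y) = 5*x^2 + 4*y^2.
Starting point: (3.1762, 4.9711), alpha = 0.1
Step 1: grad_x = 2*5*3.1762 = 31.762, grad_y = 2*4*4.9711 = 39.7688
  x_1 = 3.1762 - 0.1*31.762 = 0.0
  y_1 = 4.9711 - 0.1*39.7688 = 0.9942
Step 2: grad_x = 2*5*0.0 = 0.0, grad_y = 2*4*0.9942 = 7.9538
  x_2 = 0.0 - 0.1*0.0 = 0.0
  y_2 = 0.9942 - 0.1*7.9538 = 0.1988
Step 3: grad_x = 2*5*0.0 = 0.0, grad_y = 2*4*0.1988 = 1.5908
  x_3 = 0.0 - 0.1*0.0 = 0.0
  y_3 = 0.1988 - 0.1*1.5908 = 0.0398
Step 4: grad_x = 2*5*0.0 = 0.0, grad_y = 2*4*0.0398 = 0.3182
  x_4 = 0.0 - 0.1*0.0 = 0.0
  y_4 = 0.0398 - 0.1*0.3182 = 0.008
Step 5: grad_x = 2*5*0.0 = 0.0, grad_y = 2*4*0.008 = 0.0636
  x_5 = 0.0 - 0.1*0.0 = 0.0
  y_5 = 0.008 - 0.1*0.0636 = 0.0016
f(0.0, 0.0016) = 5*0.0^2 + 4*0.0016^2 = 0.0


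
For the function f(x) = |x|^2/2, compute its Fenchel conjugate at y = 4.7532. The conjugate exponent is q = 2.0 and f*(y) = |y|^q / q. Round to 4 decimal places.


The conjugate exponent q satisfies 1/p + 1/q = 1.
p = 2, so q = 2/(2 - 1) = 2.0
|y|^q = 4.7532^2.0 = 22.5929
f*(4.7532) = 22.5929 / 2.0 = 11.2965


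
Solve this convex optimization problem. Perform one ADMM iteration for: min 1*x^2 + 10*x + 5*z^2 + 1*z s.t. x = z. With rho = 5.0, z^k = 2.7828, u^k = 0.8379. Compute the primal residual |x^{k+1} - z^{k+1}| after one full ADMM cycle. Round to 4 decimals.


ADMM iteration with rho = 5.0, z^k = 2.7828, u^k = 0.8379
Step 1: x-update.
Minimize 1*x^2 + 10*x + (5.0/2)*(x - 2.7828 + 0.8379)^2
FOC: (2*1 + 5.0)*x = -10 + 5.0*(2.7828 - 0.8379)
x^{k+1} = -0.0394
Step 2: z-update.
Minimize 5*z^2 + 1*z + (5.0/2)*(-0.0394 - z + 0.8379)^2
FOC: (2*5 + 5.0)*z = -1 + 5.0*(-0.0394 + 0.8379)
z^{k+1} = 0.1995
Step 3: u-update.
u^{k+1} = 0.8379 - 0.0394 - 0.1995 = 0.599
Step 4: Primal residual = |-0.0394 - 0.1995| = 0.2389


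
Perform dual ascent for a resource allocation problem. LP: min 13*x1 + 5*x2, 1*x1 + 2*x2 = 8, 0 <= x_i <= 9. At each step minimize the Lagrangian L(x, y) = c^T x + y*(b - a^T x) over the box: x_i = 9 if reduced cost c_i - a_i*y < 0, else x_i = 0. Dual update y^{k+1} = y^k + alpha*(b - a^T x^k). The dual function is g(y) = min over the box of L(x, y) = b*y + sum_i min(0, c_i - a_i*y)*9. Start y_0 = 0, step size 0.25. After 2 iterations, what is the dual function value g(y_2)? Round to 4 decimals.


Dual ascent for LP: min 13*x1 + 5*x2, 1*x1 + 2*x2 = 8, 0 <= x_i <= 9
Step 1: y^k = 0.0, reduced costs: (13.0, 5.0)
  x^k = (0.0, 0.0), subgradient = b - a^T x = 8.0
  y^{k+1} = 0.0 + 0.25*8.0 = 2.0
Step 2: y^k = 2.0, reduced costs: (11.0, 1.0)
  x^k = (0.0, 0.0), subgradient = b - a^T x = 8.0
  y^{k+1} = 2.0 + 0.25*8.0 = 4.0
Dual objective at y_2 = 4.0: reduced costs (9.0, -3.0), box minimizer x = (0.0, 9.0)
g(y_2) = b*y + (c1 - a1*y)*x1 + (c2 - a2*y)*x2 = 8*4.0 + 9.0*0.0 + (-3.0)*9.0 = 32.0 + 0.0 - 27.0 = 5.0


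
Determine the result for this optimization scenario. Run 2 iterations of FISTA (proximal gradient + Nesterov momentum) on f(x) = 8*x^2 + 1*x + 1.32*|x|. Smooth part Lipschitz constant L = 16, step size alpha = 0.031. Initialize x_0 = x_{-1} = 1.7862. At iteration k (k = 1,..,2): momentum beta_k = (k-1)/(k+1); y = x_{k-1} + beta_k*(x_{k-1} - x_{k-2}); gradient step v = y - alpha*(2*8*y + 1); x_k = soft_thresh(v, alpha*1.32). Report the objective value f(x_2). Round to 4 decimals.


FISTA on f(x) = 8*x^2 + 1*x + 1.32*|x|
L = 16, alpha = 0.031
Iteration 1: beta = 0.0, y = 1.7862 + 0.0*(1.7862 - 1.7862) = 1.7862
  grad(y) = 29.5792, v = y - alpha*grad = 0.8692
  prox(v) = soft_thresh(0.8692, 0.0409) = 0.8283
Iteration 2: beta = 0.3333, y = 0.8283 + 0.3333*(0.8283 - 1.7862) = 0.509
  grad(y) = 9.1445, v = y - alpha*grad = 0.2256
  prox(v) = soft_thresh(0.2256, 0.0409) = 0.1846
f(x_2) = 8*0.1846^2 + 1*0.1846 + 1.32*|0.1846| = 0.7011


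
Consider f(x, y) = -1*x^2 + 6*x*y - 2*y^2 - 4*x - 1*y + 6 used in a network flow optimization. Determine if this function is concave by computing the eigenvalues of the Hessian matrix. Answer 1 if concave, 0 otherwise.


The Hessian of f(x,y) = -1*x^2 + 6*x*y - 2*y^2 - 4*x - 1*y + 6 is:
H = [[-2, 6], [6, -4]]
Trace = -2 - 4 = -6
Determinant = -2*-4 - (6)^2 = -28
Discriminant = (-6)^2 - 4*-28 = 148.0
Eigenvalues: lambda_1 = -9.0828, lambda_2 = 3.0828
The function is not concave.

0


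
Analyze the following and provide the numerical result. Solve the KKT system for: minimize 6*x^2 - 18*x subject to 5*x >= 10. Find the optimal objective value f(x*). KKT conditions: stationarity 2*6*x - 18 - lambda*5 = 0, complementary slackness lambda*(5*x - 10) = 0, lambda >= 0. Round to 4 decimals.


Step 1: Try lambda = 0 (constraint inactive).
x_unc = 18/(2*6) = 1.5
Check: 5*1.5 = 7.5 < 10 -- violated!
Step 2: Constraint must be active: 5*x = 10
x* = 10/5 = 2.0
lambda = (2*6*2.0 - 18)/5 = 1.2
Step 3: Compute optimal value.
f(x*) = 6*2.0^2 - 18*2.0 = -12.0


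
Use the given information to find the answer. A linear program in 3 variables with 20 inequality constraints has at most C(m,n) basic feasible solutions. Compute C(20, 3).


Each vertex corresponds to some choice of n active constraints out of m, so the number of vertices is at most C(m, n) = m! / (n!(m-n)!).
m = 20, n = 3
Numerator: 20 * 19 * 18
Denominator: 3! = 6
C(20, 3) = 1140


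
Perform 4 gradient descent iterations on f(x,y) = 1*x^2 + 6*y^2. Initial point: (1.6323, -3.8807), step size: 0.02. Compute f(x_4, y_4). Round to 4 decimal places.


Gradient descent on f(x,y) = 1*x^2 + 6*y^2.
Starting point: (1.6323, -3.8807), alpha = 0.02
Step 1: grad_x = 2*1*1.6323 = 3.2646, grad_y = 2*6*-3.8807 = -46.5684
  x_1 = 1.6323 - 0.02*3.2646 = 1.567
  y_1 = -3.8807 - 0.02*-46.5684 = -2.9493
Step 2: grad_x = 2*1*1.567 = 3.134, grad_y = 2*6*-2.9493 = -35.392
  x_2 = 1.567 - 0.02*3.134 = 1.5043
  y_2 = -2.9493 - 0.02*-35.392 = -2.2415
Step 3: grad_x = 2*1*1.5043 = 3.0087, grad_y = 2*6*-2.2415 = -26.8979
  x_3 = 1.5043 - 0.02*3.0087 = 1.4442
  y_3 = -2.2415 - 0.02*-26.8979 = -1.7035
Step 4: grad_x = 2*1*1.4442 = 2.8883, grad_y = 2*6*-1.7035 = -20.4424
  x_4 = 1.4442 - 0.02*2.8883 = 1.3864
  y_4 = -1.7035 - 0.02*-20.4424 = -1.2947
f(1.3864, -1.2947) = 1*1.3864^2 + 6*(-1.2947)^2 = 11.9793


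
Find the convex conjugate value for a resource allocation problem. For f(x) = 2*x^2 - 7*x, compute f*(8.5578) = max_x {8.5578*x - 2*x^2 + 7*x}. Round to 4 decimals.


f*(y) = sup_x {y*x - a*x^2 - b*x} = sup_x {(y-b)*x - a*x^2}
FOC: (y - b) - 2a*x = 0 => x* = (y - b)/(2a)
x* = (8.5578 + 7)/(2*2) = 3.8895
f*(8.5578) = (y-b)^2/(4a) = (8.5578 + 7)^2/(4*2)
= 242.0451/8 = 30.2556


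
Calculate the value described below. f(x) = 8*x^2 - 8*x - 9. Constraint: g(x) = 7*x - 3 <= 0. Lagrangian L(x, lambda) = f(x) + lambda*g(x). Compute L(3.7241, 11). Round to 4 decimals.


Step 1: Evaluate f(x).
f(3.7241) = 8*3.7241^2 - 8*3.7241 - 9 = 72.1586
Step 2: Evaluate g(x).
g(3.7241) = 7*3.7241 - 3 = 23.0687
Step 3: Compute Lagrangian.
L = 72.1586 + 11*23.0687 = 325.9143


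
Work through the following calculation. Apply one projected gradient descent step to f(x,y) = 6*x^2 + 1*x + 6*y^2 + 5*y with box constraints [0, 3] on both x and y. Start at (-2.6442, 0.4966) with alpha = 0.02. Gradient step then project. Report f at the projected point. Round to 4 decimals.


Step 1: Compute gradient at (-2.6442, 0.4966).
grad_x = 2*6*-2.6442 + 1 = -30.7304
grad_y = 2*6*0.4966 + 5 = 10.9592
Step 2: Gradient step.
x_raw = -2.6442 - 0.02*-30.7304 = -2.0296
y_raw = 0.4966 - 0.02*10.9592 = 0.2774
Step 3: Project onto [0, 3].
x_proj = clip(-2.0296) = 0.0
y_proj = clip(0.2774) = 0.2774
Step 4: Evaluate f.
f(0.0, 0.2774) = 1.8488


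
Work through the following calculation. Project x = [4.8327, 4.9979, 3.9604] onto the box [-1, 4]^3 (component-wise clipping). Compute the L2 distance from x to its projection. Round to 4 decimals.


Project each component onto [-1, 4].
clip(4.8327) = 4.0, clip(4.9979) = 4.0, clip(3.9604) = 3.9604
Projection = [4.0, 4.0, 3.9604]
Squared diffs: [0.6934, 0.9958, 0.0]
Distance = sqrt(1.6892) = 1.2997


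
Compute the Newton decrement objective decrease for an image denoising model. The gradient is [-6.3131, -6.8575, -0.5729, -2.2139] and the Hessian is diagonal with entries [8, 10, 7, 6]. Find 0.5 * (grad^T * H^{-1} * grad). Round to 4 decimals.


Step 1: H is diagonal, so H^(-1) * g = [-0.7891, -0.6858, -0.0818, -0.369].
Step 2: g^T H^(-1) g = sum_i g_i^2 / H_ii
  = (-6.3131)^2/8 + (-6.8575)^2/10 + (-0.5729)^2/7 + (-2.2139)^2/6
  = 4.9819 + 4.7025 + 0.0469 + 0.8169 = 10.5482
Step 3: Objective decrease = 0.5 * g^T H^(-1) g = 5.2741


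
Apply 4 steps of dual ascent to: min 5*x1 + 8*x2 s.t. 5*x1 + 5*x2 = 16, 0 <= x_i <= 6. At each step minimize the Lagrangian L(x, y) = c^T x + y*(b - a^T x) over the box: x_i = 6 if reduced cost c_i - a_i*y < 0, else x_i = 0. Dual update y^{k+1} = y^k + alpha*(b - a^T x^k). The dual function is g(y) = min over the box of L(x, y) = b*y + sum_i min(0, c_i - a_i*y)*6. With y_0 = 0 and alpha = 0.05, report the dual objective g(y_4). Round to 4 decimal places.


Dual ascent for LP: min 5*x1 + 8*x2, 5*x1 + 5*x2 = 16, 0 <= x_i <= 6
Step 1: y^k = 0.0, reduced costs: (5.0, 8.0)
  x^k = (0.0, 0.0), subgradient = b - a^T x = 16.0
  y^{k+1} = 0.0 + 0.05*16.0 = 0.8
Step 2: y^k = 0.8, reduced costs: (1.0, 4.0)
  x^k = (0.0, 0.0), subgradient = b - a^T x = 16.0
  y^{k+1} = 0.8 + 0.05*16.0 = 1.6
Step 3: y^k = 1.6, reduced costs: (-3.0, 0.0)
  x^k = (6.0, 0.0), subgradient = b - a^T x = -14.0
  y^{k+1} = 1.6 + 0.05*-14.0 = 0.9
Step 4: y^k = 0.9, reduced costs: (0.5, 3.5)
  x^k = (0.0, 0.0), subgradient = b - a^T x = 16.0
  y^{k+1} = 0.9 + 0.05*16.0 = 1.7
Dual objective at y_4 = 1.7: reduced costs (-3.5, -0.5), box minimizer x = (6.0, 6.0)
g(y_4) = b*y + (c1 - a1*y)*x1 + (c2 - a2*y)*x2 = 16*1.7 + (-3.5)*6.0 + (-0.5)*6.0 = 27.2 - 21.0 - 3.0 = 3.2


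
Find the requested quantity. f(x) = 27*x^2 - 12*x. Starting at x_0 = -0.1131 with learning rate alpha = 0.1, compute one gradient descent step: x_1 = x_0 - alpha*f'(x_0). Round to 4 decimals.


We compute the gradient at x_0 and apply the update.
f'(x) = 54*x - 12
f'(-0.1131) = 54*-0.1131 - 12 = -18.1074
x_1 = -0.1131 - 0.1*-18.1074 = 1.6976


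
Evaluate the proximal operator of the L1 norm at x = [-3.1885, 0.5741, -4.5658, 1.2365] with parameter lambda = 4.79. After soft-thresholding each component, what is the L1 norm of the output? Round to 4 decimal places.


Soft-thresholding with lambda = 4.79:
prox(-3.1885) = sign(-3.1885)*max(|-3.1885| - 4.79, 0) = 0.0
prox(0.5741) = sign(0.5741)*max(|0.5741| - 4.79, 0) = 0.0
prox(-4.5658) = sign(-4.5658)*max(|-4.5658| - 4.79, 0) = 0.0
prox(1.2365) = sign(1.2365)*max(|1.2365| - 4.79, 0) = 0.0
prox(x) = [0.0, 0.0, 0.0, 0.0]
||prox(x)||_1 = 0.0 + 0.0 + 0.0 + 0.0 = 0.0


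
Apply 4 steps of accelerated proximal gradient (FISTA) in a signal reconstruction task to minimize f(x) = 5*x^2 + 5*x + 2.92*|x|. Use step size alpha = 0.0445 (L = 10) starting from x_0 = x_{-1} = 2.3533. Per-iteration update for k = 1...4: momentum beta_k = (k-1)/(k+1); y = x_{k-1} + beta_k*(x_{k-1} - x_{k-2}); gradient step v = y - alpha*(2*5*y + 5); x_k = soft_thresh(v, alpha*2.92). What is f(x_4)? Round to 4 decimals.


FISTA on f(x) = 5*x^2 + 5*x + 2.92*|x|
L = 10, alpha = 0.0445
Iteration 1: beta = 0.0, y = 2.3533 + 0.0*(2.3533 - 2.3533) = 2.3533
  grad(y) = 28.533, v = y - alpha*grad = 1.0836
  prox(v) = soft_thresh(1.0836, 0.1299) = 0.9536
Iteration 2: beta = 0.3333, y = 0.9536 + 0.3333*(0.9536 - 2.3533) = 0.4871
  grad(y) = 9.8709, v = y - alpha*grad = 0.0478
  prox(v) = soft_thresh(0.0478, 0.1299) = 0.0
Iteration 3: beta = 0.5, y = 0.0 + 0.5*(0.0 - 0.9536) = -0.4768
  grad(y) = 0.2318, v = y - alpha*grad = -0.4871
  prox(v) = soft_thresh(-0.4871, 0.1299) = -0.3572
Iteration 4: beta = 0.6, y = -0.3572 + 0.6*(-0.3572 - 0.0) = -0.5715
  grad(y) = -0.7151, v = y - alpha*grad = -0.5397
  prox(v) = soft_thresh(-0.5397, 0.1299) = -0.4097
f(x_4) = 5*(-0.4097)^2 + 5*(-0.4097) + 2.92*|-0.4097| = -0.0128


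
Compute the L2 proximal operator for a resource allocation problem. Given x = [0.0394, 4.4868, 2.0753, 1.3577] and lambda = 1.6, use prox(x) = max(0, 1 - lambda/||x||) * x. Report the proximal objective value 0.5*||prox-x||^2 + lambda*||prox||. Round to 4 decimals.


Step 1: Compute ||x||.
||x|| = 5.1267
Step 2: Compute scaling factor.
scale = max(0, 1 - 1.6/5.1267) = 0.6879
Step 3: prox(x) = [0.0271, 3.0865, 1.4276, 0.934]
||prox(x)|| = 3.5267
Step 4: Proximal objective.
0.5*||prox-x||^2 = 1.28
lambda*||prox|| = 5.6427
Total = 6.9227


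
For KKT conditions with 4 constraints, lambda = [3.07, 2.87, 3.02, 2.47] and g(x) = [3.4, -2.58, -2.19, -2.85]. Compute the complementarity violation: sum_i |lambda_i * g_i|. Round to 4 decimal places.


KKT complementary slackness check:
lambda_1 * g_1 = 3.07 * 3.4 = 10.438
lambda_2 * g_2 = 2.87 * -2.58 = -7.4046
lambda_3 * g_3 = 3.02 * -2.19 = -6.6138
lambda_4 * g_4 = 2.47 * -2.85 = -7.0395
Total violation = 10.438 + 7.4046 + 6.6138 + 7.0395 = 31.4959


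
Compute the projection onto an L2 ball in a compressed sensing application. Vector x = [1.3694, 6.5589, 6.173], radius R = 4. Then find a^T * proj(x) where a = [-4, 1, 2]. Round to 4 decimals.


Step 1: Compute ||x|| (intermediates to 6 decimals).
||x|| = sqrt(1.3694^2 + 6.5589^2 + 6.173^2) = 9.110453
Step 2: Project.
Since ||x|| > R, scale = R/||x|| = 4/9.110453 = 0.439056, proj(x) = scale * x
proj(x) = [0.601243, 2.879724, 2.710293]
Step 3: Dot product.
a^T * proj(x) = -4*0.601243 + 1*2.879724 + 2*2.710293 = 5.8953


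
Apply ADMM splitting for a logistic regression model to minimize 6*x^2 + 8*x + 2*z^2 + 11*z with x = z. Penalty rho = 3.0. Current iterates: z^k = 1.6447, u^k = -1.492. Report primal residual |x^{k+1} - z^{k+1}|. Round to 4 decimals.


ADMM iteration with rho = 3.0, z^k = 1.6447, u^k = -1.492
Step 1: x-update.
Minimize 6*x^2 + 8*x + (3.0/2)*(x - 1.6447 - 1.492)^2
FOC: (2*6 + 3.0)*x = -8 + 3.0*(1.6447 + 1.492)
x^{k+1} = 0.094
Step 2: z-update.
Minimize 2*z^2 + 11*z + (3.0/2)*(0.094 - z - 1.492)^2
FOC: (2*2 + 3.0)*z = -11 + 3.0*(0.094 - 1.492)
z^{k+1} = -2.1706
Step 3: u-update.
u^{k+1} = -1.492 + 0.094 + 2.1706 = 0.7726
Step 4: Primal residual = |0.094 + 2.1706| = 2.2646


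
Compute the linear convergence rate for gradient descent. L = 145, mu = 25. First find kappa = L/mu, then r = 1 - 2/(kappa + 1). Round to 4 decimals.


Step 1: Compute the condition number.
kappa = L/mu = 145/25 = 5.8
Step 2: Compute the convergence rate.
r = 1 - 2/(kappa + 1) = 1 - 2*mu/(L + mu) = (L - mu)/(L + mu) = 120/170 = 0.7059


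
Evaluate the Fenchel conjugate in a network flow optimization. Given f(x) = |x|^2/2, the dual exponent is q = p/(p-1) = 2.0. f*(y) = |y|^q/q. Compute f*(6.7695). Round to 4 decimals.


The conjugate exponent q satisfies 1/p + 1/q = 1.
p = 2, so q = 2/(2 - 1) = 2.0
|y|^q = 6.7695^2.0 = 45.8261
f*(6.7695) = 45.8261 / 2.0 = 22.9131


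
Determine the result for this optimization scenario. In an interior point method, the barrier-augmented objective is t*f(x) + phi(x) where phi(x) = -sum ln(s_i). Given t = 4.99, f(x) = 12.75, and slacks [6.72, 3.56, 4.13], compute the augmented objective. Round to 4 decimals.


Step 1: Compute log-barrier.
ln values: [1.9051, 1.2698, 1.4183]
phi = -(1.9051 + 1.2698 + 1.4183) = -4.5931
Step 2: Compute augmented objective.
t*f(x) = 4.99*12.75 = 63.6225
Total = 63.6225 - 4.5931 = 59.0294


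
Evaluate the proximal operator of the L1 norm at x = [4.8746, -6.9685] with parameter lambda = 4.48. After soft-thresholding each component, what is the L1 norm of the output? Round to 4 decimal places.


Soft-thresholding with lambda = 4.48:
prox(4.8746) = sign(4.8746)*max(|4.8746| - 4.48, 0) = 0.3946
prox(-6.9685) = sign(-6.9685)*max(|-6.9685| - 4.48, 0) = -2.4885
prox(x) = [0.3946, -2.4885]
||prox(x)||_1 = 0.3946 + 2.4885 = 2.8831
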